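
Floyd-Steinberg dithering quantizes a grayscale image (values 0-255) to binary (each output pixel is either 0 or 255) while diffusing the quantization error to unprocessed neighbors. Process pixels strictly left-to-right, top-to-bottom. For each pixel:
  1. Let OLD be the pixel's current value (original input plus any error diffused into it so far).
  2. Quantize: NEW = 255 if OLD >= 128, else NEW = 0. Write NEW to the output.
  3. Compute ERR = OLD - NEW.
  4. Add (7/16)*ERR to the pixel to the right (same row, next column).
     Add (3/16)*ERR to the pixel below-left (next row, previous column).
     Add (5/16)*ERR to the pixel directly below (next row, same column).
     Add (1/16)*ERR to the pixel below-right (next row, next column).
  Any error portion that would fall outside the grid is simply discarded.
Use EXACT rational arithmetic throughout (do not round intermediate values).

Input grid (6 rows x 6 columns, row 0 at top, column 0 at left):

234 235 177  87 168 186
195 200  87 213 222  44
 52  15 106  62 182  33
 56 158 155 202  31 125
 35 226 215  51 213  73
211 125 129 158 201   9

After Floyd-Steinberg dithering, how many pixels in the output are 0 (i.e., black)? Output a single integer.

Answer: 17

Derivation:
(0,0): OLD=234 → NEW=255, ERR=-21
(0,1): OLD=3613/16 → NEW=255, ERR=-467/16
(0,2): OLD=42043/256 → NEW=255, ERR=-23237/256
(0,3): OLD=193693/4096 → NEW=0, ERR=193693/4096
(0,4): OLD=12365899/65536 → NEW=255, ERR=-4345781/65536
(0,5): OLD=164614669/1048576 → NEW=255, ERR=-102772211/1048576
(1,0): OLD=46839/256 → NEW=255, ERR=-18441/256
(1,1): OLD=288833/2048 → NEW=255, ERR=-233407/2048
(1,2): OLD=1036501/65536 → NEW=0, ERR=1036501/65536
(1,3): OLD=56777905/262144 → NEW=255, ERR=-10068815/262144
(1,4): OLD=2836221427/16777216 → NEW=255, ERR=-1441968653/16777216
(1,5): OLD=-7616917323/268435456 → NEW=0, ERR=-7616917323/268435456
(2,0): OLD=266075/32768 → NEW=0, ERR=266075/32768
(2,1): OLD=-19502823/1048576 → NEW=0, ERR=-19502823/1048576
(2,2): OLD=1484455051/16777216 → NEW=0, ERR=1484455051/16777216
(2,3): OLD=9875800563/134217728 → NEW=0, ERR=9875800563/134217728
(2,4): OLD=771426544985/4294967296 → NEW=255, ERR=-323790115495/4294967296
(2,5): OLD=-977285437185/68719476736 → NEW=0, ERR=-977285437185/68719476736
(3,0): OLD=923587627/16777216 → NEW=0, ERR=923587627/16777216
(3,1): OLD=25953642575/134217728 → NEW=255, ERR=-8271878065/134217728
(3,2): OLD=180733030685/1073741824 → NEW=255, ERR=-93071134435/1073741824
(3,3): OLD=12264120773143/68719476736 → NEW=255, ERR=-5259345794537/68719476736
(3,4): OLD=-13254607881801/549755813888 → NEW=0, ERR=-13254607881801/549755813888
(3,5): OLD=926192820332633/8796093022208 → NEW=0, ERR=926192820332633/8796093022208
(4,0): OLD=87289798565/2147483648 → NEW=0, ERR=87289798565/2147483648
(4,1): OLD=7274371625569/34359738368 → NEW=255, ERR=-1487361658271/34359738368
(4,2): OLD=165775934783955/1099511627776 → NEW=255, ERR=-114599530298925/1099511627776
(4,3): OLD=-500575376342465/17592186044416 → NEW=0, ERR=-500575376342465/17592186044416
(4,4): OLD=58540169542478639/281474976710656 → NEW=255, ERR=-13235949518738641/281474976710656
(4,5): OLD=377515618184614889/4503599627370496 → NEW=0, ERR=377515618184614889/4503599627370496
(5,0): OLD=118519575640755/549755813888 → NEW=255, ERR=-21668156900685/549755813888
(5,1): OLD=1358584979587555/17592186044416 → NEW=0, ERR=1358584979587555/17592186044416
(5,2): OLD=17194574565405681/140737488355328 → NEW=0, ERR=17194574565405681/140737488355328
(5,3): OLD=843201426620079979/4503599627370496 → NEW=255, ERR=-305216478359396501/4503599627370496
(5,4): OLD=1536573081227352747/9007199254740992 → NEW=255, ERR=-760262728731600213/9007199254740992
(5,5): OLD=-673196611191986265/144115188075855872 → NEW=0, ERR=-673196611191986265/144115188075855872
Output grid:
  Row 0: ###.##  (1 black, running=1)
  Row 1: ##.##.  (2 black, running=3)
  Row 2: ....#.  (5 black, running=8)
  Row 3: .###..  (3 black, running=11)
  Row 4: .##.#.  (3 black, running=14)
  Row 5: #..##.  (3 black, running=17)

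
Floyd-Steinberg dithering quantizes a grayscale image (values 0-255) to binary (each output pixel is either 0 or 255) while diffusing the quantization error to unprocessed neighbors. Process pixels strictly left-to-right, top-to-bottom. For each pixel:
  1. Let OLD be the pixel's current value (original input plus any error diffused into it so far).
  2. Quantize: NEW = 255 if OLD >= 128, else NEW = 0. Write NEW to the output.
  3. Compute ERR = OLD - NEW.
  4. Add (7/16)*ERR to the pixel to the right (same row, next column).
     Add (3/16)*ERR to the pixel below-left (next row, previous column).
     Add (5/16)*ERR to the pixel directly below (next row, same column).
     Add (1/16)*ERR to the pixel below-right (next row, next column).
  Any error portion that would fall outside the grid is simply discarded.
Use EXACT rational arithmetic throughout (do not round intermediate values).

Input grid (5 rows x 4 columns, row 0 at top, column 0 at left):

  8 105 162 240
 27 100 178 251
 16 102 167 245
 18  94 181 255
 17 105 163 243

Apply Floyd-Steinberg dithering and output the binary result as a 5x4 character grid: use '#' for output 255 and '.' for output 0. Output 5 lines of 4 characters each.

Answer: ..##
.#.#
..##
.###
..##

Derivation:
(0,0): OLD=8 → NEW=0, ERR=8
(0,1): OLD=217/2 → NEW=0, ERR=217/2
(0,2): OLD=6703/32 → NEW=255, ERR=-1457/32
(0,3): OLD=112681/512 → NEW=255, ERR=-17879/512
(1,0): OLD=1595/32 → NEW=0, ERR=1595/32
(1,1): OLD=37805/256 → NEW=255, ERR=-27475/256
(1,2): OLD=958881/8192 → NEW=0, ERR=958881/8192
(1,3): OLD=37807927/131072 → NEW=255, ERR=4384567/131072
(2,0): OLD=46911/4096 → NEW=0, ERR=46911/4096
(2,1): OLD=12915061/131072 → NEW=0, ERR=12915061/131072
(2,2): OLD=64553349/262144 → NEW=255, ERR=-2293371/262144
(2,3): OLD=1086080745/4194304 → NEW=255, ERR=16533225/4194304
(3,0): OLD=83999679/2097152 → NEW=0, ERR=83999679/2097152
(3,1): OLD=4744296769/33554432 → NEW=255, ERR=-3812083391/33554432
(3,2): OLD=72724346911/536870912 → NEW=255, ERR=-64177735649/536870912
(3,3): OLD=1747073611609/8589934592 → NEW=255, ERR=-443359709351/8589934592
(4,0): OLD=4410529651/536870912 → NEW=0, ERR=4410529651/536870912
(4,1): OLD=228410439657/4294967296 → NEW=0, ERR=228410439657/4294967296
(4,2): OLD=18160104243065/137438953472 → NEW=255, ERR=-16886828892295/137438953472
(4,3): OLD=364256571778847/2199023255552 → NEW=255, ERR=-196494358386913/2199023255552
Row 0: ..##
Row 1: .#.#
Row 2: ..##
Row 3: .###
Row 4: ..##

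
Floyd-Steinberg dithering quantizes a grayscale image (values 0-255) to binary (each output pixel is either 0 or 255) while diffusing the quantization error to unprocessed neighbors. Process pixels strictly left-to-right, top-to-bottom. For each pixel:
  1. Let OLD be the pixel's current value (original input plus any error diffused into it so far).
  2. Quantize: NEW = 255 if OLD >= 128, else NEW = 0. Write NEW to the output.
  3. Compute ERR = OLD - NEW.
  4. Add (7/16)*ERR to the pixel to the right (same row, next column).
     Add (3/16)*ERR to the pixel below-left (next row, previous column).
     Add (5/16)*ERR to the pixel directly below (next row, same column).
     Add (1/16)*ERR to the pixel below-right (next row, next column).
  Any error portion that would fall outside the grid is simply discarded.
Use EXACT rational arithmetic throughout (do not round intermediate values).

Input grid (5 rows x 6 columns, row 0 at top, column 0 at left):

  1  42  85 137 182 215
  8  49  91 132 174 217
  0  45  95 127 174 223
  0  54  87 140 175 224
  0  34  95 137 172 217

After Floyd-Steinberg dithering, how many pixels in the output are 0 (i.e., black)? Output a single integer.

Answer: 16

Derivation:
(0,0): OLD=1 → NEW=0, ERR=1
(0,1): OLD=679/16 → NEW=0, ERR=679/16
(0,2): OLD=26513/256 → NEW=0, ERR=26513/256
(0,3): OLD=746743/4096 → NEW=255, ERR=-297737/4096
(0,4): OLD=9843393/65536 → NEW=255, ERR=-6868287/65536
(0,5): OLD=177365831/1048576 → NEW=255, ERR=-90021049/1048576
(1,0): OLD=4165/256 → NEW=0, ERR=4165/256
(1,1): OLD=181987/2048 → NEW=0, ERR=181987/2048
(1,2): OLD=9913247/65536 → NEW=255, ERR=-6798433/65536
(1,3): OLD=13296627/262144 → NEW=0, ERR=13296627/262144
(1,4): OLD=2395794361/16777216 → NEW=255, ERR=-1882395719/16777216
(1,5): OLD=36113758527/268435456 → NEW=255, ERR=-32337282753/268435456
(2,0): OLD=712561/32768 → NEW=0, ERR=712561/32768
(2,1): OLD=66950635/1048576 → NEW=0, ERR=66950635/1048576
(2,2): OLD=1771352193/16777216 → NEW=0, ERR=1771352193/16777216
(2,3): OLD=21679051449/134217728 → NEW=255, ERR=-12546469191/134217728
(2,4): OLD=337685981099/4294967296 → NEW=0, ERR=337685981099/4294967296
(2,5): OLD=14619369255517/68719476736 → NEW=255, ERR=-2904097312163/68719476736
(3,0): OLD=314861665/16777216 → NEW=0, ERR=314861665/16777216
(3,1): OLD=13867242445/134217728 → NEW=0, ERR=13867242445/134217728
(3,2): OLD=162843067959/1073741824 → NEW=255, ERR=-110961097161/1073741824
(3,3): OLD=5972905056677/68719476736 → NEW=0, ERR=5972905056677/68719476736
(3,4): OLD=123051832291589/549755813888 → NEW=255, ERR=-17135900249851/549755813888
(3,5): OLD=1777433448319787/8796093022208 → NEW=255, ERR=-465570272343253/8796093022208
(4,0): OLD=54196193935/2147483648 → NEW=0, ERR=54196193935/2147483648
(4,1): OLD=2031519567811/34359738368 → NEW=0, ERR=2031519567811/34359738368
(4,2): OLD=122406070798425/1099511627776 → NEW=0, ERR=122406070798425/1099511627776
(4,3): OLD=3528364823216157/17592186044416 → NEW=255, ERR=-957642618109923/17592186044416
(4,4): OLD=37704095687937005/281474976710656 → NEW=255, ERR=-34072023373280275/281474976710656
(4,5): OLD=655512131023591515/4503599627370496 → NEW=255, ERR=-492905773955884965/4503599627370496
Output grid:
  Row 0: ...###  (3 black, running=3)
  Row 1: ..#.##  (3 black, running=6)
  Row 2: ...#.#  (4 black, running=10)
  Row 3: ..#.##  (3 black, running=13)
  Row 4: ...###  (3 black, running=16)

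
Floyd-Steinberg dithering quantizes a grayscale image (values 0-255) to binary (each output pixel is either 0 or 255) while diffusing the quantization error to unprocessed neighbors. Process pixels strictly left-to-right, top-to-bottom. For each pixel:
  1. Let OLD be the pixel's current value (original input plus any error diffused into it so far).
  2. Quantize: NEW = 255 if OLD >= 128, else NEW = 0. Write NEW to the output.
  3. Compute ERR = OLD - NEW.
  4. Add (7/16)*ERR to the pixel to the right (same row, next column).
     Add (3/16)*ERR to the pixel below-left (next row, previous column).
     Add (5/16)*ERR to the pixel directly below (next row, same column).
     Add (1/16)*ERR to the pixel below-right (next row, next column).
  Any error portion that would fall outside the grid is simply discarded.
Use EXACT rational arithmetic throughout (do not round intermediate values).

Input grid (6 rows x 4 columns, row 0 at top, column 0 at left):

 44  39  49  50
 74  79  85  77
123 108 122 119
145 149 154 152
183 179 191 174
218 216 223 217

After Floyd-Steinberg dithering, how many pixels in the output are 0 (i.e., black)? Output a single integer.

Answer: 11

Derivation:
(0,0): OLD=44 → NEW=0, ERR=44
(0,1): OLD=233/4 → NEW=0, ERR=233/4
(0,2): OLD=4767/64 → NEW=0, ERR=4767/64
(0,3): OLD=84569/1024 → NEW=0, ERR=84569/1024
(1,0): OLD=6315/64 → NEW=0, ERR=6315/64
(1,1): OLD=80429/512 → NEW=255, ERR=-50131/512
(1,2): OLD=1385521/16384 → NEW=0, ERR=1385521/16384
(1,3): OLD=37869607/262144 → NEW=255, ERR=-28977113/262144
(2,0): OLD=1109823/8192 → NEW=255, ERR=-979137/8192
(2,1): OLD=12355877/262144 → NEW=0, ERR=12355877/262144
(2,2): OLD=74554937/524288 → NEW=255, ERR=-59138503/524288
(2,3): OLD=338840373/8388608 → NEW=0, ERR=338840373/8388608
(3,0): OLD=488579791/4194304 → NEW=0, ERR=488579791/4194304
(3,1): OLD=12487107217/67108864 → NEW=255, ERR=-4625653103/67108864
(3,2): OLD=106423300719/1073741824 → NEW=0, ERR=106423300719/1073741824
(3,3): OLD=3452045405577/17179869184 → NEW=255, ERR=-928821236343/17179869184
(4,0): OLD=221704177763/1073741824 → NEW=255, ERR=-52099987357/1073741824
(4,1): OLD=1392395376425/8589934592 → NEW=255, ERR=-798037944535/8589934592
(4,2): OLD=45872382156937/274877906944 → NEW=255, ERR=-24221484113783/274877906944
(4,3): OLD=548648370212239/4398046511104 → NEW=0, ERR=548648370212239/4398046511104
(5,0): OLD=25483578529011/137438953472 → NEW=255, ERR=-9563354606349/137438953472
(5,1): OLD=602402961679237/4398046511104 → NEW=255, ERR=-519098898652283/4398046511104
(5,2): OLD=354942769218289/2199023255552 → NEW=255, ERR=-205808160947471/2199023255552
(5,3): OLD=14744401338529161/70368744177664 → NEW=255, ERR=-3199628426775159/70368744177664
Output grid:
  Row 0: ....  (4 black, running=4)
  Row 1: .#.#  (2 black, running=6)
  Row 2: #.#.  (2 black, running=8)
  Row 3: .#.#  (2 black, running=10)
  Row 4: ###.  (1 black, running=11)
  Row 5: ####  (0 black, running=11)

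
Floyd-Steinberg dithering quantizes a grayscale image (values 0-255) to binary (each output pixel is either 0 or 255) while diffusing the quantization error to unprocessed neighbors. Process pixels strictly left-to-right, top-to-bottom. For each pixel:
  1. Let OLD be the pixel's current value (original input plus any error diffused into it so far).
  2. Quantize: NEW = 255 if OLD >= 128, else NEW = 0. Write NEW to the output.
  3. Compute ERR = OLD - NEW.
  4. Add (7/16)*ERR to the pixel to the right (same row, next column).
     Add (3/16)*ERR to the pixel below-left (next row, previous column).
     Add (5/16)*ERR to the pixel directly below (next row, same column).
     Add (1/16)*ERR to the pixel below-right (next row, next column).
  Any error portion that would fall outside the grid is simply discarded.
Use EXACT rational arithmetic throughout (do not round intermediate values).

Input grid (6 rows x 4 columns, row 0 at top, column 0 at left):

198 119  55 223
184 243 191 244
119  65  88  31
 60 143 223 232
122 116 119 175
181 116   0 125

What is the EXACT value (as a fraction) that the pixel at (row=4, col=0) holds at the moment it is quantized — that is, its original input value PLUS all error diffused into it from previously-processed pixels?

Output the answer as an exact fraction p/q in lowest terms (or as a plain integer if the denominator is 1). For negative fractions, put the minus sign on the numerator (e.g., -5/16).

Answer: 665821218507/4294967296

Derivation:
(0,0): OLD=198 → NEW=255, ERR=-57
(0,1): OLD=1505/16 → NEW=0, ERR=1505/16
(0,2): OLD=24615/256 → NEW=0, ERR=24615/256
(0,3): OLD=1085713/4096 → NEW=255, ERR=41233/4096
(1,0): OLD=47059/256 → NEW=255, ERR=-18221/256
(1,1): OLD=523717/2048 → NEW=255, ERR=1477/2048
(1,2): OLD=15016233/65536 → NEW=255, ERR=-1695447/65536
(1,3): OLD=253584495/1048576 → NEW=255, ERR=-13802385/1048576
(2,0): OLD=3174983/32768 → NEW=0, ERR=3174983/32768
(2,1): OLD=103092605/1048576 → NEW=0, ERR=103092605/1048576
(2,2): OLD=252719569/2097152 → NEW=0, ERR=252719569/2097152
(2,3): OLD=2616946221/33554432 → NEW=0, ERR=2616946221/33554432
(3,0): OLD=1823908055/16777216 → NEW=0, ERR=1823908055/16777216
(3,1): OLD=67091895945/268435456 → NEW=255, ERR=-1359145335/268435456
(3,2): OLD=1199202630007/4294967296 → NEW=255, ERR=103985969527/4294967296
(3,3): OLD=18863235648193/68719476736 → NEW=255, ERR=1339769080513/68719476736
(4,0): OLD=665821218507/4294967296 → NEW=255, ERR=-429395441973/4294967296
Target (4,0): original=122, with diffused error = 665821218507/4294967296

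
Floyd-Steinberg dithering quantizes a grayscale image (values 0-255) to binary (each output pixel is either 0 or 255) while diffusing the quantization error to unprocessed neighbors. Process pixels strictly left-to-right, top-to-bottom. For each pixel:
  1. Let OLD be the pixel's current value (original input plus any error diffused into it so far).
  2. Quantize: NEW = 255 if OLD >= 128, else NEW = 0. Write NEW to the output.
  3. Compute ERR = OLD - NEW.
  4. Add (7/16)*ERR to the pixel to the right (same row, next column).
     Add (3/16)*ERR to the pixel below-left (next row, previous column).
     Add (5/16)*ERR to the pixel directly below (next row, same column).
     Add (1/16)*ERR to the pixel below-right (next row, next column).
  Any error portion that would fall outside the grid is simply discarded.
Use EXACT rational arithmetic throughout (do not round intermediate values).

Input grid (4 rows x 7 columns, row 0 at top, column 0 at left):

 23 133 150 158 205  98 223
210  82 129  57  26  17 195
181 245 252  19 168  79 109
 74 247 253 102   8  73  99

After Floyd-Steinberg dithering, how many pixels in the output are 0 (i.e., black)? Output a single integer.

(0,0): OLD=23 → NEW=0, ERR=23
(0,1): OLD=2289/16 → NEW=255, ERR=-1791/16
(0,2): OLD=25863/256 → NEW=0, ERR=25863/256
(0,3): OLD=828209/4096 → NEW=255, ERR=-216271/4096
(0,4): OLD=11920983/65536 → NEW=255, ERR=-4790697/65536
(0,5): OLD=69225569/1048576 → NEW=0, ERR=69225569/1048576
(0,6): OLD=4225898151/16777216 → NEW=255, ERR=-52291929/16777216
(1,0): OLD=50227/256 → NEW=255, ERR=-15053/256
(1,1): OLD=85349/2048 → NEW=0, ERR=85349/2048
(1,2): OLD=10610761/65536 → NEW=255, ERR=-6100919/65536
(1,3): OLD=-1997611/262144 → NEW=0, ERR=-1997611/262144
(1,4): OLD=149330079/16777216 → NEW=0, ERR=149330079/16777216
(1,5): OLD=4881732303/134217728 → NEW=0, ERR=4881732303/134217728
(1,6): OLD=459700633153/2147483648 → NEW=255, ERR=-87907697087/2147483648
(2,0): OLD=5584935/32768 → NEW=255, ERR=-2770905/32768
(2,1): OLD=209607965/1048576 → NEW=255, ERR=-57778915/1048576
(2,2): OLD=3355059863/16777216 → NEW=255, ERR=-923130217/16777216
(2,3): OLD=-1557359201/134217728 → NEW=0, ERR=-1557359201/134217728
(2,4): OLD=184735680847/1073741824 → NEW=255, ERR=-89068484273/1073741824
(2,5): OLD=1613390294341/34359738368 → NEW=0, ERR=1613390294341/34359738368
(2,6): OLD=65434223476787/549755813888 → NEW=0, ERR=65434223476787/549755813888
(3,0): OLD=624832439/16777216 → NEW=0, ERR=624832439/16777216
(3,1): OLD=30933488747/134217728 → NEW=255, ERR=-3292031893/134217728
(3,2): OLD=235638076145/1073741824 → NEW=255, ERR=-38166088975/1073741824
(3,3): OLD=274150969799/4294967296 → NEW=0, ERR=274150969799/4294967296
(3,4): OLD=9941030263735/549755813888 → NEW=0, ERR=9941030263735/549755813888
(3,5): OLD=495736416248597/4398046511104 → NEW=0, ERR=495736416248597/4398046511104
(3,6): OLD=13260543484076043/70368744177664 → NEW=255, ERR=-4683486281228277/70368744177664
Output grid:
  Row 0: .#.##.#  (3 black, running=3)
  Row 1: #.#...#  (4 black, running=7)
  Row 2: ###.#..  (3 black, running=10)
  Row 3: .##...#  (4 black, running=14)

Answer: 14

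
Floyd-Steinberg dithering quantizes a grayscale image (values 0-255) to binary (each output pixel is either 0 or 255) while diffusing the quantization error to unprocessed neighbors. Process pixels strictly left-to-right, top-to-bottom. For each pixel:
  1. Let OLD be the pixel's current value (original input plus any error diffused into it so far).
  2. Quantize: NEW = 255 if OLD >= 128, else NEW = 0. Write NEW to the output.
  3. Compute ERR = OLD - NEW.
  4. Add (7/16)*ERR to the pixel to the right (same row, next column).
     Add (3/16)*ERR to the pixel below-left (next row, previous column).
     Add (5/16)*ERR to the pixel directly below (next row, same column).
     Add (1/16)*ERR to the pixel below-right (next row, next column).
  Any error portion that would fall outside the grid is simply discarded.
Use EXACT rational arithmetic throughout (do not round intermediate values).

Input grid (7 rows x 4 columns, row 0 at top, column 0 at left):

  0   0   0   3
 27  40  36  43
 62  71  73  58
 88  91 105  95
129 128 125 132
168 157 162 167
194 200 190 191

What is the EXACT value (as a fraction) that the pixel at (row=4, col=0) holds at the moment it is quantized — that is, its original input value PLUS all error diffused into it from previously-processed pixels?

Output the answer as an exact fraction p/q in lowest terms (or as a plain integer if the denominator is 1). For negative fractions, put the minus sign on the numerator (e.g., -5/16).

Answer: 2980433803/16777216

Derivation:
(0,0): OLD=0 → NEW=0, ERR=0
(0,1): OLD=0 → NEW=0, ERR=0
(0,2): OLD=0 → NEW=0, ERR=0
(0,3): OLD=3 → NEW=0, ERR=3
(1,0): OLD=27 → NEW=0, ERR=27
(1,1): OLD=829/16 → NEW=0, ERR=829/16
(1,2): OLD=15163/256 → NEW=0, ERR=15163/256
(1,3): OLD=286109/4096 → NEW=0, ERR=286109/4096
(2,0): OLD=20519/256 → NEW=0, ERR=20519/256
(2,1): OLD=276585/2048 → NEW=255, ERR=-245655/2048
(2,2): OLD=3628549/65536 → NEW=0, ERR=3628549/65536
(2,3): OLD=112987699/1048576 → NEW=0, ERR=112987699/1048576
(3,0): OLD=2967379/32768 → NEW=0, ERR=2967379/32768
(3,1): OLD=113797433/1048576 → NEW=0, ERR=113797433/1048576
(3,2): OLD=382707671/2097152 → NEW=255, ERR=-152066089/2097152
(3,3): OLD=3369198975/33554432 → NEW=0, ERR=3369198975/33554432
(4,0): OLD=2980433803/16777216 → NEW=255, ERR=-1297756277/16777216
Target (4,0): original=129, with diffused error = 2980433803/16777216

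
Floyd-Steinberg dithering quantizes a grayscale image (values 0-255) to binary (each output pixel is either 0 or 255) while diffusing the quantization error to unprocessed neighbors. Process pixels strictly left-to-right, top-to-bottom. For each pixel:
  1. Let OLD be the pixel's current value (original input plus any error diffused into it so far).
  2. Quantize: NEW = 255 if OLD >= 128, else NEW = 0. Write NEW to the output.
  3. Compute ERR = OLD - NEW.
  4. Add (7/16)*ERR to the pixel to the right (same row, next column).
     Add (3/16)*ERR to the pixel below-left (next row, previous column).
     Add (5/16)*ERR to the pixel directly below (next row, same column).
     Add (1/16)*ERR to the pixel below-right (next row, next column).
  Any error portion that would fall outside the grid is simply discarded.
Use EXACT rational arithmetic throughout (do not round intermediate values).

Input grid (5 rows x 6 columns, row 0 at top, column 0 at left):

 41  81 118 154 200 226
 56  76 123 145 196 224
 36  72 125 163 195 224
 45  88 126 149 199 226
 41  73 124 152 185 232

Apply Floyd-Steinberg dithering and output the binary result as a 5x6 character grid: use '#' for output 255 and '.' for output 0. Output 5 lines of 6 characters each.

Answer: ..#.##
.#.###
..#.##
..#.##
.#.###

Derivation:
(0,0): OLD=41 → NEW=0, ERR=41
(0,1): OLD=1583/16 → NEW=0, ERR=1583/16
(0,2): OLD=41289/256 → NEW=255, ERR=-23991/256
(0,3): OLD=462847/4096 → NEW=0, ERR=462847/4096
(0,4): OLD=16347129/65536 → NEW=255, ERR=-364551/65536
(0,5): OLD=234426319/1048576 → NEW=255, ERR=-32960561/1048576
(1,0): OLD=22365/256 → NEW=0, ERR=22365/256
(1,1): OLD=266507/2048 → NEW=255, ERR=-255733/2048
(1,2): OLD=4355175/65536 → NEW=0, ERR=4355175/65536
(1,3): OLD=53080539/262144 → NEW=255, ERR=-13766181/262144
(1,4): OLD=2893324337/16777216 → NEW=255, ERR=-1384865743/16777216
(1,5): OLD=47705312007/268435456 → NEW=255, ERR=-20745729273/268435456
(2,0): OLD=1307049/32768 → NEW=0, ERR=1307049/32768
(2,1): OLD=71669843/1048576 → NEW=0, ERR=71669843/1048576
(2,2): OLD=2651125433/16777216 → NEW=255, ERR=-1627064647/16777216
(2,3): OLD=12460338225/134217728 → NEW=0, ERR=12460338225/134217728
(2,4): OLD=824840341267/4294967296 → NEW=255, ERR=-270376319213/4294967296
(2,5): OLD=11486344582325/68719476736 → NEW=255, ERR=-6037121985355/68719476736
(3,0): OLD=1179112089/16777216 → NEW=0, ERR=1179112089/16777216
(3,1): OLD=16698853669/134217728 → NEW=0, ERR=16698853669/134217728
(3,2): OLD=184473542015/1073741824 → NEW=255, ERR=-89330623105/1073741824
(3,3): OLD=8503941195453/68719476736 → NEW=0, ERR=8503941195453/68719476736
(3,4): OLD=122484311986845/549755813888 → NEW=255, ERR=-17703420554595/549755813888
(3,5): OLD=1587900030863379/8796093022208 → NEW=255, ERR=-655103689799661/8796093022208
(4,0): OLD=185307874135/2147483648 → NEW=0, ERR=185307874135/2147483648
(4,1): OLD=4756266922091/34359738368 → NEW=255, ERR=-4005466361749/34359738368
(4,2): OLD=85738750051025/1099511627776 → NEW=0, ERR=85738750051025/1099511627776
(4,3): OLD=3756803743357557/17592186044416 → NEW=255, ERR=-729203697968523/17592186044416
(4,4): OLD=42382284324194501/281474976710656 → NEW=255, ERR=-29393834737022779/281474976710656
(4,5): OLD=725197528698897219/4503599627370496 → NEW=255, ERR=-423220376280579261/4503599627370496
Row 0: ..#.##
Row 1: .#.###
Row 2: ..#.##
Row 3: ..#.##
Row 4: .#.###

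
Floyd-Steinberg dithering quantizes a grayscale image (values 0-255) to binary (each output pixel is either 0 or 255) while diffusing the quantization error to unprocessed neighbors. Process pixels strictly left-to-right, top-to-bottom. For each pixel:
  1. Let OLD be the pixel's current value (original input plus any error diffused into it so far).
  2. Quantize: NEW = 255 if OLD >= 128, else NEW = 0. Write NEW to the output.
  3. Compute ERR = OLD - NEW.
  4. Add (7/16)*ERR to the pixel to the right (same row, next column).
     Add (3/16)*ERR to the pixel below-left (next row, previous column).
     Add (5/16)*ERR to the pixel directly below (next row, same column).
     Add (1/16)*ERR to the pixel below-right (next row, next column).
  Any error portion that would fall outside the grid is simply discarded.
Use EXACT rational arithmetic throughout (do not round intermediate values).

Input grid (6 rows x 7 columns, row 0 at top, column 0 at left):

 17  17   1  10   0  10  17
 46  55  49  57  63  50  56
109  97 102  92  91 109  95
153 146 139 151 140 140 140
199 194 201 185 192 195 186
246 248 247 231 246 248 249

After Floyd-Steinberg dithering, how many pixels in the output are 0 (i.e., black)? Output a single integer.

(0,0): OLD=17 → NEW=0, ERR=17
(0,1): OLD=391/16 → NEW=0, ERR=391/16
(0,2): OLD=2993/256 → NEW=0, ERR=2993/256
(0,3): OLD=61911/4096 → NEW=0, ERR=61911/4096
(0,4): OLD=433377/65536 → NEW=0, ERR=433377/65536
(0,5): OLD=13519399/1048576 → NEW=0, ERR=13519399/1048576
(0,6): OLD=379848465/16777216 → NEW=0, ERR=379848465/16777216
(1,0): OLD=14309/256 → NEW=0, ERR=14309/256
(1,1): OLD=185027/2048 → NEW=0, ERR=185027/2048
(1,2): OLD=6326911/65536 → NEW=0, ERR=6326911/65536
(1,3): OLD=27769107/262144 → NEW=0, ERR=27769107/262144
(1,4): OLD=1925577177/16777216 → NEW=0, ERR=1925577177/16777216
(1,5): OLD=14616427433/134217728 → NEW=0, ERR=14616427433/134217728
(1,6): OLD=239498497991/2147483648 → NEW=0, ERR=239498497991/2147483648
(2,0): OLD=4699153/32768 → NEW=255, ERR=-3656687/32768
(2,1): OLD=102766411/1048576 → NEW=0, ERR=102766411/1048576
(2,2): OLD=3364756897/16777216 → NEW=255, ERR=-913433183/16777216
(2,3): OLD=17292282329/134217728 → NEW=255, ERR=-16933238311/134217728
(2,4): OLD=105989247977/1073741824 → NEW=0, ERR=105989247977/1073741824
(2,5): OLD=7363344521059/34359738368 → NEW=255, ERR=-1398388762781/34359738368
(2,6): OLD=65339766242021/549755813888 → NEW=0, ERR=65339766242021/549755813888
(3,0): OLD=2290143361/16777216 → NEW=255, ERR=-1988046719/16777216
(3,1): OLD=14442019565/134217728 → NEW=0, ERR=14442019565/134217728
(3,2): OLD=162705711191/1073741824 → NEW=255, ERR=-111098453929/1073741824
(3,3): OLD=349662389265/4294967296 → NEW=0, ERR=349662389265/4294967296
(3,4): OLD=104975112123521/549755813888 → NEW=255, ERR=-35212620417919/549755813888
(3,5): OLD=561689686425747/4398046511104 → NEW=0, ERR=561689686425747/4398046511104
(3,6): OLD=16218048877898061/70368744177664 → NEW=255, ERR=-1725980887406259/70368744177664
(4,0): OLD=391153435887/2147483648 → NEW=255, ERR=-156454894353/2147483648
(4,1): OLD=5804905844515/34359738368 → NEW=255, ERR=-2956827439325/34359738368
(4,2): OLD=84116428238573/549755813888 → NEW=255, ERR=-56071304302867/549755813888
(4,3): OLD=648020869226303/4398046511104 → NEW=255, ERR=-473480991105217/4398046511104
(4,4): OLD=5415525236771405/35184372088832 → NEW=255, ERR=-3556489645880755/35184372088832
(4,5): OLD=205009643630328461/1125899906842624 → NEW=255, ERR=-82094832614540659/1125899906842624
(4,6): OLD=2781728383194354923/18014398509481984 → NEW=255, ERR=-1811943236723550997/18014398509481984
(5,0): OLD=113853056350233/549755813888 → NEW=255, ERR=-26334676191207/549755813888
(5,1): OLD=776137887580083/4398046511104 → NEW=255, ERR=-345363972751437/4398046511104
(5,2): OLD=5460881472479509/35184372088832 → NEW=255, ERR=-3511133410172651/35184372088832
(5,3): OLD=36133116655940041/281474976710656 → NEW=255, ERR=-35643002405277239/281474976710656
(5,4): OLD=2497003991077327043/18014398509481984 → NEW=255, ERR=-2096667628840578877/18014398509481984
(5,5): OLD=21490060432857804051/144115188075855872 → NEW=255, ERR=-15259312526485443309/144115188075855872
(5,6): OLD=384353853565208446653/2305843009213693952 → NEW=255, ERR=-203636113784283511107/2305843009213693952
Output grid:
  Row 0: .......  (7 black, running=7)
  Row 1: .......  (7 black, running=14)
  Row 2: #.##.#.  (3 black, running=17)
  Row 3: #.#.#.#  (3 black, running=20)
  Row 4: #######  (0 black, running=20)
  Row 5: #######  (0 black, running=20)

Answer: 20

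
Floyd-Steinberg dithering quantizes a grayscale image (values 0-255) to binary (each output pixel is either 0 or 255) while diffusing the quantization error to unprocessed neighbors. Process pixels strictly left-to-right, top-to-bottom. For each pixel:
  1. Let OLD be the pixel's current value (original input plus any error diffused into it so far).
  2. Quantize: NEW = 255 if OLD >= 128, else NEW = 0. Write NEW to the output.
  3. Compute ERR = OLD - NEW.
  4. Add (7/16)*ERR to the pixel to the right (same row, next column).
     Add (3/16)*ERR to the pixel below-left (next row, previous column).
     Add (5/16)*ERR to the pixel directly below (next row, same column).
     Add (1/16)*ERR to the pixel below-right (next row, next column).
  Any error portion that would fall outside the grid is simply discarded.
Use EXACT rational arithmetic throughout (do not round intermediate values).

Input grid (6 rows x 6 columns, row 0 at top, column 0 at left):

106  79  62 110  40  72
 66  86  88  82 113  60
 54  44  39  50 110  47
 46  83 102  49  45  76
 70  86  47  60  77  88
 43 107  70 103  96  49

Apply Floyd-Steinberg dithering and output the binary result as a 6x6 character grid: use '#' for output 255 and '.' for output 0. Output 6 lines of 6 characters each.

Answer: ...#..
.#..#.
....#.
.##...
....#.
.#.#..

Derivation:
(0,0): OLD=106 → NEW=0, ERR=106
(0,1): OLD=1003/8 → NEW=0, ERR=1003/8
(0,2): OLD=14957/128 → NEW=0, ERR=14957/128
(0,3): OLD=329979/2048 → NEW=255, ERR=-192261/2048
(0,4): OLD=-35107/32768 → NEW=0, ERR=-35107/32768
(0,5): OLD=37502987/524288 → NEW=0, ERR=37502987/524288
(1,0): OLD=15697/128 → NEW=0, ERR=15697/128
(1,1): OLD=212343/1024 → NEW=255, ERR=-48777/1024
(1,2): OLD=3077251/32768 → NEW=0, ERR=3077251/32768
(1,3): OLD=13218791/131072 → NEW=0, ERR=13218791/131072
(1,4): OLD=1378520437/8388608 → NEW=255, ERR=-760574603/8388608
(1,5): OLD=5720293027/134217728 → NEW=0, ERR=5720293027/134217728
(2,0): OLD=1366285/16384 → NEW=0, ERR=1366285/16384
(2,1): OLD=47642527/524288 → NEW=0, ERR=47642527/524288
(2,2): OLD=1040485149/8388608 → NEW=0, ERR=1040485149/8388608
(2,3): OLD=8365174005/67108864 → NEW=0, ERR=8365174005/67108864
(2,4): OLD=323186590175/2147483648 → NEW=255, ERR=-224421740065/2147483648
(2,5): OLD=306871866633/34359738368 → NEW=0, ERR=306871866633/34359738368
(3,0): OLD=747409149/8388608 → NEW=0, ERR=747409149/8388608
(3,1): OLD=12002165497/67108864 → NEW=255, ERR=-5110594823/67108864
(3,2): OLD=73280336859/536870912 → NEW=255, ERR=-63621745701/536870912
(3,3): OLD=833745119153/34359738368 → NEW=0, ERR=833745119153/34359738368
(3,4): OLD=8912536472145/274877906944 → NEW=0, ERR=8912536472145/274877906944
(3,5): OLD=380188182085919/4398046511104 → NEW=0, ERR=380188182085919/4398046511104
(4,0): OLD=89726509171/1073741824 → NEW=0, ERR=89726509171/1073741824
(4,1): OLD=1410644625047/17179869184 → NEW=0, ERR=1410644625047/17179869184
(4,2): OLD=25113200187157/549755813888 → NEW=0, ERR=25113200187157/549755813888
(4,3): OLD=758584143409865/8796093022208 → NEW=0, ERR=758584143409865/8796093022208
(4,4): OLD=20067449285791193/140737488355328 → NEW=255, ERR=-15820610244817447/140737488355328
(4,5): OLD=152807439698064975/2251799813685248 → NEW=0, ERR=152807439698064975/2251799813685248
(5,0): OLD=23229804607413/274877906944 → NEW=0, ERR=23229804607413/274877906944
(5,1): OLD=1613381931144581/8796093022208 → NEW=255, ERR=-629621789518459/8796093022208
(5,2): OLD=5225665075734983/70368744177664 → NEW=0, ERR=5225665075734983/70368744177664
(5,3): OLD=324748571856119357/2251799813685248 → NEW=255, ERR=-249460380633618883/2251799813685248
(5,4): OLD=137439111200866669/4503599627370496 → NEW=0, ERR=137439111200866669/4503599627370496
(5,5): OLD=5514710755411026993/72057594037927936 → NEW=0, ERR=5514710755411026993/72057594037927936
Row 0: ...#..
Row 1: .#..#.
Row 2: ....#.
Row 3: .##...
Row 4: ....#.
Row 5: .#.#..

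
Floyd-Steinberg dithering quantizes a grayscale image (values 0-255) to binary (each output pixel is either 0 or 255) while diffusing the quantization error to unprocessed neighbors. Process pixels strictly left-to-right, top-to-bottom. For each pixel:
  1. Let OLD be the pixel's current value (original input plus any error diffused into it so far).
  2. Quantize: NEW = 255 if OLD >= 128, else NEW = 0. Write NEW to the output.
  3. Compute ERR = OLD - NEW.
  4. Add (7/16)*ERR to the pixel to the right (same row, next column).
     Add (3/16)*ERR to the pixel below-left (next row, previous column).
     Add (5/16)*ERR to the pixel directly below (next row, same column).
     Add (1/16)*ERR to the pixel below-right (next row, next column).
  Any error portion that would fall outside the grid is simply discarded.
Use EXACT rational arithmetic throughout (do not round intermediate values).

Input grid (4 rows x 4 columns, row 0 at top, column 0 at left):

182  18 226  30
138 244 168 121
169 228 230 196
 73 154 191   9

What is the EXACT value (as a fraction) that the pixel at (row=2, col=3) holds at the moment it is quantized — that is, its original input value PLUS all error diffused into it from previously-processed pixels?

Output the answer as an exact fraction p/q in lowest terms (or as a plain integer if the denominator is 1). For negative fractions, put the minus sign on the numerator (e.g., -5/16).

Answer: 6472115437/33554432

Derivation:
(0,0): OLD=182 → NEW=255, ERR=-73
(0,1): OLD=-223/16 → NEW=0, ERR=-223/16
(0,2): OLD=56295/256 → NEW=255, ERR=-8985/256
(0,3): OLD=59985/4096 → NEW=0, ERR=59985/4096
(1,0): OLD=28819/256 → NEW=0, ERR=28819/256
(1,1): OLD=568837/2048 → NEW=255, ERR=46597/2048
(1,2): OLD=11066473/65536 → NEW=255, ERR=-5645207/65536
(1,3): OLD=89859887/1048576 → NEW=0, ERR=89859887/1048576
(2,0): OLD=6830343/32768 → NEW=255, ERR=-1525497/32768
(2,1): OLD=215615933/1048576 → NEW=255, ERR=-51770947/1048576
(2,2): OLD=417272977/2097152 → NEW=255, ERR=-117500783/2097152
(2,3): OLD=6472115437/33554432 → NEW=255, ERR=-2084264723/33554432
Target (2,3): original=196, with diffused error = 6472115437/33554432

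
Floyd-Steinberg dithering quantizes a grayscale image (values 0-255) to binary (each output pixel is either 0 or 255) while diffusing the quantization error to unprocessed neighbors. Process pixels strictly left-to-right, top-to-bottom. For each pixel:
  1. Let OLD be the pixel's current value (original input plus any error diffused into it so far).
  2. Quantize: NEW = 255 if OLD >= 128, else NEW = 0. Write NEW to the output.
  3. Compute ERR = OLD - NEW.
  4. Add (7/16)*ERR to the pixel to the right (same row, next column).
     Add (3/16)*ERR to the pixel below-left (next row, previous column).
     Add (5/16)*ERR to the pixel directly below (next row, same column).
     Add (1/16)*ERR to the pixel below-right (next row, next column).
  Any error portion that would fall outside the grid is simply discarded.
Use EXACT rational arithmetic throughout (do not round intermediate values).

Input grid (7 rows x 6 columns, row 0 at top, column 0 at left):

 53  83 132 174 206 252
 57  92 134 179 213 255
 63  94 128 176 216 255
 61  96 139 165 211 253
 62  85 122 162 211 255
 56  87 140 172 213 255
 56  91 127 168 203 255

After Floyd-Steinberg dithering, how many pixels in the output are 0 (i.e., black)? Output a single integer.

(0,0): OLD=53 → NEW=0, ERR=53
(0,1): OLD=1699/16 → NEW=0, ERR=1699/16
(0,2): OLD=45685/256 → NEW=255, ERR=-19595/256
(0,3): OLD=575539/4096 → NEW=255, ERR=-468941/4096
(0,4): OLD=10217829/65536 → NEW=255, ERR=-6493851/65536
(0,5): OLD=218784195/1048576 → NEW=255, ERR=-48602685/1048576
(1,0): OLD=23929/256 → NEW=0, ERR=23929/256
(1,1): OLD=317519/2048 → NEW=255, ERR=-204721/2048
(1,2): OLD=3376251/65536 → NEW=0, ERR=3376251/65536
(1,3): OLD=37328927/262144 → NEW=255, ERR=-29517793/262144
(1,4): OLD=1961683773/16777216 → NEW=0, ERR=1961683773/16777216
(1,5): OLD=76632187035/268435456 → NEW=255, ERR=8181145755/268435456
(2,0): OLD=2407381/32768 → NEW=0, ERR=2407381/32768
(2,1): OLD=115768695/1048576 → NEW=0, ERR=115768695/1048576
(2,2): OLD=2768933925/16777216 → NEW=255, ERR=-1509256155/16777216
(2,3): OLD=16991762493/134217728 → NEW=0, ERR=16991762493/134217728
(2,4): OLD=1316849529911/4294967296 → NEW=255, ERR=221632869431/4294967296
(2,5): OLD=20231579359985/68719476736 → NEW=255, ERR=2708112792305/68719476736
(3,0): OLD=1755897221/16777216 → NEW=0, ERR=1755897221/16777216
(3,1): OLD=22013695265/134217728 → NEW=255, ERR=-12211825375/134217728
(3,2): OLD=109220441843/1073741824 → NEW=0, ERR=109220441843/1073741824
(3,3): OLD=17394097064537/68719476736 → NEW=255, ERR=-129369503143/68719476736
(3,4): OLD=132823058633273/549755813888 → NEW=255, ERR=-7364673908167/549755813888
(3,5): OLD=2310552336240823/8796093022208 → NEW=255, ERR=67548615577783/8796093022208
(4,0): OLD=166744398891/2147483648 → NEW=0, ERR=166744398891/2147483648
(4,1): OLD=3990920018863/34359738368 → NEW=0, ERR=3990920018863/34359738368
(4,2): OLD=218323277141085/1099511627776 → NEW=255, ERR=-62052187941795/1099511627776
(4,3): OLD=2472872952349617/17592186044416 → NEW=255, ERR=-2013134488976463/17592186044416
(4,4): OLD=44493103938468545/281474976710656 → NEW=255, ERR=-27283015122748735/281474976710656
(4,5): OLD=964473864571699111/4503599627370496 → NEW=255, ERR=-183944040407777369/4503599627370496
(5,0): OLD=56098637545597/549755813888 → NEW=0, ERR=56098637545597/549755813888
(5,1): OLD=2853664882927437/17592186044416 → NEW=255, ERR=-1632342558398643/17592186044416
(5,2): OLD=9509935689043103/140737488355328 → NEW=0, ERR=9509935689043103/140737488355328
(5,3): OLD=648973070954865989/4503599627370496 → NEW=255, ERR=-499444834024610491/4503599627370496
(5,4): OLD=1075289741460646437/9007199254740992 → NEW=0, ERR=1075289741460646437/9007199254740992
(5,5): OLD=41563904261562039209/144115188075855872 → NEW=255, ERR=4814531302218791849/144115188075855872
(6,0): OLD=19841353027896327/281474976710656 → NEW=0, ERR=19841353027896327/281474976710656
(6,1): OLD=503911749171702267/4503599627370496 → NEW=0, ERR=503911749171702267/4503599627370496
(6,2): OLD=3071018050060444035/18014398509481984 → NEW=255, ERR=-1522653569857461885/18014398509481984
(6,3): OLD=35444241740954525783/288230376151711744 → NEW=0, ERR=35444241740954525783/288230376151711744
(6,4): OLD=1353251030996882534583/4611686018427387904 → NEW=255, ERR=177271096297898619063/4611686018427387904
(6,5): OLD=21377449985251890653345/73786976294838206464 → NEW=255, ERR=2561771030068148005025/73786976294838206464
Output grid:
  Row 0: ..####  (2 black, running=2)
  Row 1: .#.#.#  (3 black, running=5)
  Row 2: ..#.##  (3 black, running=8)
  Row 3: .#.###  (2 black, running=10)
  Row 4: ..####  (2 black, running=12)
  Row 5: .#.#.#  (3 black, running=15)
  Row 6: ..#.##  (3 black, running=18)

Answer: 18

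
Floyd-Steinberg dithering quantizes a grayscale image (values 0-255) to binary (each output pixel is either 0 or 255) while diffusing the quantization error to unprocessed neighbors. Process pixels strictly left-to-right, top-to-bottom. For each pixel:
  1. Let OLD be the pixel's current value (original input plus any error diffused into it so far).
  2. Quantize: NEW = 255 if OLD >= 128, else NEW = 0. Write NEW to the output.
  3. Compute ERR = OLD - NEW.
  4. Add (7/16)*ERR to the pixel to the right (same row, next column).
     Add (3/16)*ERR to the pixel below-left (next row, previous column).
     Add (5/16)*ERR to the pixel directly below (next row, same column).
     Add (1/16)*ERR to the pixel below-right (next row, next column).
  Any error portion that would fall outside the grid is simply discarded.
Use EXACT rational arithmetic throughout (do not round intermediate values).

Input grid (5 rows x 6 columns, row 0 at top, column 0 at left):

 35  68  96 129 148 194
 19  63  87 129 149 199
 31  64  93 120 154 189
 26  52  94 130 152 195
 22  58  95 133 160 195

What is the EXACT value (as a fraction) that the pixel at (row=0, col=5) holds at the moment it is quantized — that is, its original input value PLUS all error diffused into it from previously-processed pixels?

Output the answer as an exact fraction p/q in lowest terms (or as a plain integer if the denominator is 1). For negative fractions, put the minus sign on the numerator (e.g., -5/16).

Answer: 169467157/1048576

Derivation:
(0,0): OLD=35 → NEW=0, ERR=35
(0,1): OLD=1333/16 → NEW=0, ERR=1333/16
(0,2): OLD=33907/256 → NEW=255, ERR=-31373/256
(0,3): OLD=308773/4096 → NEW=0, ERR=308773/4096
(0,4): OLD=11860739/65536 → NEW=255, ERR=-4850941/65536
(0,5): OLD=169467157/1048576 → NEW=255, ERR=-97919723/1048576
Target (0,5): original=194, with diffused error = 169467157/1048576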